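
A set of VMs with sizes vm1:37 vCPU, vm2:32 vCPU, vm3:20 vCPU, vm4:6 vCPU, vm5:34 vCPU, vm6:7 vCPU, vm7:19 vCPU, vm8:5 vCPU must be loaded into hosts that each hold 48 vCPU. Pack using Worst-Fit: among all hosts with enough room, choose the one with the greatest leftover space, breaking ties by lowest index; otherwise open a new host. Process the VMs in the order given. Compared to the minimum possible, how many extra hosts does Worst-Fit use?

Worst-Fit: [37] [32] [20,6,7] [34] [19,5] → 5 hosts.
Total size 160 vCPU; any packing needs at least ⌈160/48⌉ = 4 hosts.
An optimal packing achieves that bound: [37,7] [34,6,5] [32] [20,19] → 4 hosts.
Excess: 5 − 4 = 1.

1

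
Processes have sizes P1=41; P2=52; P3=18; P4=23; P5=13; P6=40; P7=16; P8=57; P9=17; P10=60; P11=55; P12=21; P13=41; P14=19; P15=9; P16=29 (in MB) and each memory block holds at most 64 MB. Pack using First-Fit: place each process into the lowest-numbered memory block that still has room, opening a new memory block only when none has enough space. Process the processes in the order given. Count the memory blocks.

9

P1 (41 MB) → memory block 1 (remaining 23 MB)
P2 (52 MB) → memory block 2 (remaining 12 MB)
P3 (18 MB) → memory block 1 (remaining 5 MB)
P4 (23 MB) → memory block 3 (remaining 41 MB)
P5 (13 MB) → memory block 3 (remaining 28 MB)
P6 (40 MB) → memory block 4 (remaining 24 MB)
P7 (16 MB) → memory block 3 (remaining 12 MB)
P8 (57 MB) → memory block 5 (remaining 7 MB)
P9 (17 MB) → memory block 4 (remaining 7 MB)
P10 (60 MB) → memory block 6 (remaining 4 MB)
P11 (55 MB) → memory block 7 (remaining 9 MB)
P12 (21 MB) → memory block 8 (remaining 43 MB)
P13 (41 MB) → memory block 8 (remaining 2 MB)
P14 (19 MB) → memory block 9 (remaining 45 MB)
P15 (9 MB) → memory block 2 (remaining 3 MB)
P16 (29 MB) → memory block 9 (remaining 16 MB)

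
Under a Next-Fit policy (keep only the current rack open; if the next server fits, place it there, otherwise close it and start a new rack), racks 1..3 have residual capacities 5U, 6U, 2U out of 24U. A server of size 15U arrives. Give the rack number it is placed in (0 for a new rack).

0

Next-Fit only looks at rack 3, which has 2U free.
15U does not fit, so a new rack is opened.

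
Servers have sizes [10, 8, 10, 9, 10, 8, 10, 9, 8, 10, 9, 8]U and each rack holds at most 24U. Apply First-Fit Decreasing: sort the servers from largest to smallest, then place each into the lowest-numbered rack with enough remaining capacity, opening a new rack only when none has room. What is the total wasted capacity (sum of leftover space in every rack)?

Sorted descending: 10, 10, 10, 10, 10, 9, 9, 9, 8, 8, 8, 8.
10U → rack 1 (remaining 14U)
10U → rack 1 (remaining 4U)
10U → rack 2 (remaining 14U)
10U → rack 2 (remaining 4U)
10U → rack 3 (remaining 14U)
9U → rack 3 (remaining 5U)
9U → rack 4 (remaining 15U)
9U → rack 4 (remaining 6U)
8U → rack 5 (remaining 16U)
8U → rack 5 (remaining 8U)
8U → rack 5 (remaining 0U)
8U → rack 6 (remaining 16U)
6 racks × 24U = 144U; used 109U; unused 35U.

35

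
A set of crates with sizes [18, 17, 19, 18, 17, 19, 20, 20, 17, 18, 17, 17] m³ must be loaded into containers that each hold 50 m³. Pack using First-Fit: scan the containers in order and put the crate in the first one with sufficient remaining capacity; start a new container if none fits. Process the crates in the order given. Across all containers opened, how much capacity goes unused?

83

18 m³ → container 1 (remaining 32 m³)
17 m³ → container 1 (remaining 15 m³)
19 m³ → container 2 (remaining 31 m³)
18 m³ → container 2 (remaining 13 m³)
17 m³ → container 3 (remaining 33 m³)
19 m³ → container 3 (remaining 14 m³)
20 m³ → container 4 (remaining 30 m³)
20 m³ → container 4 (remaining 10 m³)
17 m³ → container 5 (remaining 33 m³)
18 m³ → container 5 (remaining 15 m³)
17 m³ → container 6 (remaining 33 m³)
17 m³ → container 6 (remaining 16 m³)
6 containers × 50 m³ = 300 m³; used 217 m³; unused 83 m³.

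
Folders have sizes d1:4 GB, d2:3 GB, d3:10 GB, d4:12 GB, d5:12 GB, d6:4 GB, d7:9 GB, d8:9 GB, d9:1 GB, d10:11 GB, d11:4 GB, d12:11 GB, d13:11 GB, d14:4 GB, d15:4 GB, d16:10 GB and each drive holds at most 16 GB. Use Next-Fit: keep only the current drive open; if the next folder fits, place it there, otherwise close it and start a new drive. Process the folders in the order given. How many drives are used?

drive 1: place d1 (4 GB), 12 GB left
drive 1: place d2 (3 GB), 9 GB left
drive 2: place d3 (10 GB), 6 GB left
drive 3: place d4 (12 GB), 4 GB left
drive 4: place d5 (12 GB), 4 GB left
drive 4: place d6 (4 GB), 0 GB left
drive 5: place d7 (9 GB), 7 GB left
drive 6: place d8 (9 GB), 7 GB left
drive 6: place d9 (1 GB), 6 GB left
drive 7: place d10 (11 GB), 5 GB left
drive 7: place d11 (4 GB), 1 GB left
drive 8: place d12 (11 GB), 5 GB left
drive 9: place d13 (11 GB), 5 GB left
drive 9: place d14 (4 GB), 1 GB left
drive 10: place d15 (4 GB), 12 GB left
drive 10: place d16 (10 GB), 2 GB left
Final drives: [4,3] [10] [12] [12,4] [9] [9,1] [11,4] [11] [11,4] [4,10].

10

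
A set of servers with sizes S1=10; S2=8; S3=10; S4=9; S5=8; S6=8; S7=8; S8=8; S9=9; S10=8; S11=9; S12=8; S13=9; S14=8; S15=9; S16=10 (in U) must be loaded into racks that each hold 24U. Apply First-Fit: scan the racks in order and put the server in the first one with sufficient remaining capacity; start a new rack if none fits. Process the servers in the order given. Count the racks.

8

Put S1 (10U) in rack 1; 14U remain.
Put S2 (8U) in rack 1; 6U remain.
Put S3 (10U) in rack 2; 14U remain.
Put S4 (9U) in rack 2; 5U remain.
Put S5 (8U) in rack 3; 16U remain.
Put S6 (8U) in rack 3; 8U remain.
Put S7 (8U) in rack 3; 0U remain.
Put S8 (8U) in rack 4; 16U remain.
Put S9 (9U) in rack 4; 7U remain.
Put S10 (8U) in rack 5; 16U remain.
Put S11 (9U) in rack 5; 7U remain.
Put S12 (8U) in rack 6; 16U remain.
Put S13 (9U) in rack 6; 7U remain.
Put S14 (8U) in rack 7; 16U remain.
Put S15 (9U) in rack 7; 7U remain.
Put S16 (10U) in rack 8; 14U remain.
Final racks: [10,8] [10,9] [8,8,8] [8,9] [8,9] [8,9] [8,9] [10].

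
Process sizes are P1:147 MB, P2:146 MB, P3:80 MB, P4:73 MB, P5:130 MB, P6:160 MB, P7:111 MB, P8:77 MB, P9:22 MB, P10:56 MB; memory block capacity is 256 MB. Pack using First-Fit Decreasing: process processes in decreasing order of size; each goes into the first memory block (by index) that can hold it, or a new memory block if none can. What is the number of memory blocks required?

5

Sorted descending: 160, 147, 146, 130, 111, 80, 77, 73, 56, 22.
memory block 1: place 160 MB, 96 MB left
memory block 2: place 147 MB, 109 MB left
memory block 3: place 146 MB, 110 MB left
memory block 4: place 130 MB, 126 MB left
memory block 4: place 111 MB, 15 MB left
memory block 1: place 80 MB, 16 MB left
memory block 2: place 77 MB, 32 MB left
memory block 3: place 73 MB, 37 MB left
memory block 5: place 56 MB, 200 MB left
memory block 2: place 22 MB, 10 MB left
Final memory blocks: [160,80] [147,77,22] [146,73] [130,111] [56].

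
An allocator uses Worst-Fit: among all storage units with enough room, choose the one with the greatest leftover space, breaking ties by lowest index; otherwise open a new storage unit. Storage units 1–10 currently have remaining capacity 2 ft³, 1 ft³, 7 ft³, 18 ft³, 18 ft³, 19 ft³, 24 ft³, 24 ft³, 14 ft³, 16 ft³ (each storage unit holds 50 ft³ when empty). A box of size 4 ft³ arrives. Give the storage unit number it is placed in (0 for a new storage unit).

Storage units with room: storage unit 3 (7 ft³), storage unit 4 (18 ft³), storage unit 5 (18 ft³), storage unit 6 (19 ft³), storage unit 7 (24 ft³), storage unit 8 (24 ft³), storage unit 9 (14 ft³), storage unit 10 (16 ft³).
Most room is storage unit 7 with 24 ft³ free.

7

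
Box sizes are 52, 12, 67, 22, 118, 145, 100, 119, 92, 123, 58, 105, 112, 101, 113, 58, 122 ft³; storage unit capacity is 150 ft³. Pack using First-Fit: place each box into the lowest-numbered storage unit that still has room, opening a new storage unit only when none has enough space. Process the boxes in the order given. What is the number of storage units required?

storage unit 1: place 52 ft³, 98 ft³ left
storage unit 1: place 12 ft³, 86 ft³ left
storage unit 1: place 67 ft³, 19 ft³ left
storage unit 2: place 22 ft³, 128 ft³ left
storage unit 2: place 118 ft³, 10 ft³ left
storage unit 3: place 145 ft³, 5 ft³ left
storage unit 4: place 100 ft³, 50 ft³ left
storage unit 5: place 119 ft³, 31 ft³ left
storage unit 6: place 92 ft³, 58 ft³ left
storage unit 7: place 123 ft³, 27 ft³ left
storage unit 6: place 58 ft³, 0 ft³ left
storage unit 8: place 105 ft³, 45 ft³ left
storage unit 9: place 112 ft³, 38 ft³ left
storage unit 10: place 101 ft³, 49 ft³ left
storage unit 11: place 113 ft³, 37 ft³ left
storage unit 12: place 58 ft³, 92 ft³ left
storage unit 13: place 122 ft³, 28 ft³ left

13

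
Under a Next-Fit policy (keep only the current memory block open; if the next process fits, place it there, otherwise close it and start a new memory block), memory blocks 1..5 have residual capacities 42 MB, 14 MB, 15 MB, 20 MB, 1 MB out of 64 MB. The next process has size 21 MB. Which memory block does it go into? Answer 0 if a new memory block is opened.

0

Next-Fit only looks at memory block 5, which has 1 MB free.
21 MB does not fit, so a new memory block is opened.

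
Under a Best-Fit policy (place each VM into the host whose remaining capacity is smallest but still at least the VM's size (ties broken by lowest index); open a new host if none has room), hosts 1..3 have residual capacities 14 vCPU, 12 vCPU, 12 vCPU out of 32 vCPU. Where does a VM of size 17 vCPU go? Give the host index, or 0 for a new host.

0

No host has ≥ 17 vCPU free, so a new host is opened.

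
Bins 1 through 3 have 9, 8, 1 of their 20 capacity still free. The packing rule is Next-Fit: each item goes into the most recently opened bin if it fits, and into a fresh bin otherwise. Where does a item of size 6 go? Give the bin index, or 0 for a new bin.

0

Next-Fit only looks at bin 3, which has 1 free.
6 does not fit, so a new bin is opened.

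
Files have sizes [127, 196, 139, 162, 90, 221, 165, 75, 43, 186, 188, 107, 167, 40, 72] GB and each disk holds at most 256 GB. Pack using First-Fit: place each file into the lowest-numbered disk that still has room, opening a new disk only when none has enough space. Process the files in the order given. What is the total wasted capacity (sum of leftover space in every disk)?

Put 127 GB in disk 1; 129 GB remain.
Put 196 GB in disk 2; 60 GB remain.
Put 139 GB in disk 3; 117 GB remain.
Put 162 GB in disk 4; 94 GB remain.
Put 90 GB in disk 1; 39 GB remain.
Put 221 GB in disk 5; 35 GB remain.
Put 165 GB in disk 6; 91 GB remain.
Put 75 GB in disk 3; 42 GB remain.
Put 43 GB in disk 2; 17 GB remain.
Put 186 GB in disk 7; 70 GB remain.
Put 188 GB in disk 8; 68 GB remain.
Put 107 GB in disk 9; 149 GB remain.
Put 167 GB in disk 10; 89 GB remain.
Put 40 GB in disk 3; 2 GB remain.
Put 72 GB in disk 4; 22 GB remain.
10 disks × 256 GB = 2560 GB; used 1978 GB; unused 582 GB.

582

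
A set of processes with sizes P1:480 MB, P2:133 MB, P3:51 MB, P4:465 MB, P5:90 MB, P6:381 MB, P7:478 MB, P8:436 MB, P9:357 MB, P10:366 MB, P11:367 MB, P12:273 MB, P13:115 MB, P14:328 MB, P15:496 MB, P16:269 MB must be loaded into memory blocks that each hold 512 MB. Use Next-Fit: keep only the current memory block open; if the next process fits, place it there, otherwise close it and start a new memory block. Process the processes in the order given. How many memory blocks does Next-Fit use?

Put P1 (480 MB) in memory block 1; 32 MB remain.
Put P2 (133 MB) in memory block 2; 379 MB remain.
Put P3 (51 MB) in memory block 2; 328 MB remain.
Put P4 (465 MB) in memory block 3; 47 MB remain.
Put P5 (90 MB) in memory block 4; 422 MB remain.
Put P6 (381 MB) in memory block 4; 41 MB remain.
Put P7 (478 MB) in memory block 5; 34 MB remain.
Put P8 (436 MB) in memory block 6; 76 MB remain.
Put P9 (357 MB) in memory block 7; 155 MB remain.
Put P10 (366 MB) in memory block 8; 146 MB remain.
Put P11 (367 MB) in memory block 9; 145 MB remain.
Put P12 (273 MB) in memory block 10; 239 MB remain.
Put P13 (115 MB) in memory block 10; 124 MB remain.
Put P14 (328 MB) in memory block 11; 184 MB remain.
Put P15 (496 MB) in memory block 12; 16 MB remain.
Put P16 (269 MB) in memory block 13; 243 MB remain.

13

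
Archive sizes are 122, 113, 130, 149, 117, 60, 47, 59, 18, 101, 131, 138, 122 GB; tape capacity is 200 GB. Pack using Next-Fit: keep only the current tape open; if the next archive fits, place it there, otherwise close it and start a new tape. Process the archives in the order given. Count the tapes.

10 tapes

122 GB → tape 1 (remaining 78 GB)
113 GB → tape 2 (remaining 87 GB)
130 GB → tape 3 (remaining 70 GB)
149 GB → tape 4 (remaining 51 GB)
117 GB → tape 5 (remaining 83 GB)
60 GB → tape 5 (remaining 23 GB)
47 GB → tape 6 (remaining 153 GB)
59 GB → tape 6 (remaining 94 GB)
18 GB → tape 6 (remaining 76 GB)
101 GB → tape 7 (remaining 99 GB)
131 GB → tape 8 (remaining 69 GB)
138 GB → tape 9 (remaining 62 GB)
122 GB → tape 10 (remaining 78 GB)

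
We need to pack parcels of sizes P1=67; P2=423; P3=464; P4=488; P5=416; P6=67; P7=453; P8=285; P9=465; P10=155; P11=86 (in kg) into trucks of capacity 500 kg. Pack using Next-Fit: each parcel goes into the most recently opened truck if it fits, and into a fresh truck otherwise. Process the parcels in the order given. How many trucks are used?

8

truck 1: place P1 (67 kg), 433 kg left
truck 1: place P2 (423 kg), 10 kg left
truck 2: place P3 (464 kg), 36 kg left
truck 3: place P4 (488 kg), 12 kg left
truck 4: place P5 (416 kg), 84 kg left
truck 4: place P6 (67 kg), 17 kg left
truck 5: place P7 (453 kg), 47 kg left
truck 6: place P8 (285 kg), 215 kg left
truck 7: place P9 (465 kg), 35 kg left
truck 8: place P10 (155 kg), 345 kg left
truck 8: place P11 (86 kg), 259 kg left
Final trucks: [67,423] [464] [488] [416,67] [453] [285] [465] [155,86].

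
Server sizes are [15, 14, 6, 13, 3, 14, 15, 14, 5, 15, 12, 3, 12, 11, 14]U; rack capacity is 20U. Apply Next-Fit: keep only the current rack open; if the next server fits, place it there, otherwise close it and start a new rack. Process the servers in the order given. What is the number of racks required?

11

15U → rack 1 (remaining 5U)
14U → rack 2 (remaining 6U)
6U → rack 2 (remaining 0U)
13U → rack 3 (remaining 7U)
3U → rack 3 (remaining 4U)
14U → rack 4 (remaining 6U)
15U → rack 5 (remaining 5U)
14U → rack 6 (remaining 6U)
5U → rack 6 (remaining 1U)
15U → rack 7 (remaining 5U)
12U → rack 8 (remaining 8U)
3U → rack 8 (remaining 5U)
12U → rack 9 (remaining 8U)
11U → rack 10 (remaining 9U)
14U → rack 11 (remaining 6U)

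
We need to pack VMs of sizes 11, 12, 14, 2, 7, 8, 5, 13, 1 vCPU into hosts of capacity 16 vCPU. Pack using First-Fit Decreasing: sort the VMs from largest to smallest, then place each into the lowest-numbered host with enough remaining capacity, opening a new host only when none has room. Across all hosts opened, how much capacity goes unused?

7

Sorted descending: 14, 13, 12, 11, 8, 7, 5, 2, 1.
Put 14 vCPU in host 1; 2 vCPU remain.
Put 13 vCPU in host 2; 3 vCPU remain.
Put 12 vCPU in host 3; 4 vCPU remain.
Put 11 vCPU in host 4; 5 vCPU remain.
Put 8 vCPU in host 5; 8 vCPU remain.
Put 7 vCPU in host 5; 1 vCPU remain.
Put 5 vCPU in host 4; 0 vCPU remain.
Put 2 vCPU in host 1; 0 vCPU remain.
Put 1 vCPU in host 2; 2 vCPU remain.
5 hosts × 16 vCPU = 80 vCPU; used 73 vCPU; unused 7 vCPU.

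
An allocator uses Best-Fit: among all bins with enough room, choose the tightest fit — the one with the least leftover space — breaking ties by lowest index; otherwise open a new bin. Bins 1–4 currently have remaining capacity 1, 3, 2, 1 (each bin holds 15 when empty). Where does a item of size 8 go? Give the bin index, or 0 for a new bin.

No bin has ≥ 8 free, so a new bin is opened.

0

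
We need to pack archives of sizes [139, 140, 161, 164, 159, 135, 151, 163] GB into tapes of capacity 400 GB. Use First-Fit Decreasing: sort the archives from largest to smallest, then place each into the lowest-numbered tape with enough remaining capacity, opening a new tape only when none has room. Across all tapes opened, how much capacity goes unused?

Sorted descending: 164, 163, 161, 159, 151, 140, 139, 135.
tape 1: place 164 GB, 236 GB left
tape 1: place 163 GB, 73 GB left
tape 2: place 161 GB, 239 GB left
tape 2: place 159 GB, 80 GB left
tape 3: place 151 GB, 249 GB left
tape 3: place 140 GB, 109 GB left
tape 4: place 139 GB, 261 GB left
tape 4: place 135 GB, 126 GB left
4 tapes × 400 GB = 1600 GB; used 1212 GB; unused 388 GB.

388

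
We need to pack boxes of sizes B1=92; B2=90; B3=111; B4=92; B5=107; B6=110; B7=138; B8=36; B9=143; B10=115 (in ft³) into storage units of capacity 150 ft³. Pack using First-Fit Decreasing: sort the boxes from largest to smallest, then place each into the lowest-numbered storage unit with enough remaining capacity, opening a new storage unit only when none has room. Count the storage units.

Sorted descending: 143, 138, 115, 111, 110, 107, 92, 92, 90, 36.
storage unit 1: place 143 ft³, 7 ft³ left
storage unit 2: place 138 ft³, 12 ft³ left
storage unit 3: place 115 ft³, 35 ft³ left
storage unit 4: place 111 ft³, 39 ft³ left
storage unit 5: place 110 ft³, 40 ft³ left
storage unit 6: place 107 ft³, 43 ft³ left
storage unit 7: place 92 ft³, 58 ft³ left
storage unit 8: place 92 ft³, 58 ft³ left
storage unit 9: place 90 ft³, 60 ft³ left
storage unit 4: place 36 ft³, 3 ft³ left

9 storage units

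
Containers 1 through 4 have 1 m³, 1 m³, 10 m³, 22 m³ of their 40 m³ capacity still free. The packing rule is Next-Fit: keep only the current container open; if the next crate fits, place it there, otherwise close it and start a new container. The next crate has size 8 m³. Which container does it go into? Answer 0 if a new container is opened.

4

Next-Fit only looks at container 4, which has 22 m³ free.
8 m³ fits there.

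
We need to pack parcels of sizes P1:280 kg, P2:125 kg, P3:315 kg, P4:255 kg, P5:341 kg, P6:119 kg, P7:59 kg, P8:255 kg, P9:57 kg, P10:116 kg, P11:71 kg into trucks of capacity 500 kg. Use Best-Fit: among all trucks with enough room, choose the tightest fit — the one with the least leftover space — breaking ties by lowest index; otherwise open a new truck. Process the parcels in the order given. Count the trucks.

5 trucks

truck 1: place P1 (280 kg), 220 kg left
truck 1: place P2 (125 kg), 95 kg left
truck 2: place P3 (315 kg), 185 kg left
truck 3: place P4 (255 kg), 245 kg left
truck 4: place P5 (341 kg), 159 kg left
truck 4: place P6 (119 kg), 40 kg left
truck 1: place P7 (59 kg), 36 kg left
truck 5: place P8 (255 kg), 245 kg left
truck 2: place P9 (57 kg), 128 kg left
truck 2: place P10 (116 kg), 12 kg left
truck 3: place P11 (71 kg), 174 kg left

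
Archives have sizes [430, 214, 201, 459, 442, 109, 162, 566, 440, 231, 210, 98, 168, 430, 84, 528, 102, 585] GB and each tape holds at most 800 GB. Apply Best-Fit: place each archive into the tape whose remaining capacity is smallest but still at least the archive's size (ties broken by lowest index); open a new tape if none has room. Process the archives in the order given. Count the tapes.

tape 1: place 430 GB, 370 GB left
tape 1: place 214 GB, 156 GB left
tape 2: place 201 GB, 599 GB left
tape 2: place 459 GB, 140 GB left
tape 3: place 442 GB, 358 GB left
tape 2: place 109 GB, 31 GB left
tape 3: place 162 GB, 196 GB left
tape 4: place 566 GB, 234 GB left
tape 5: place 440 GB, 360 GB left
tape 4: place 231 GB, 3 GB left
tape 5: place 210 GB, 150 GB left
tape 5: place 98 GB, 52 GB left
tape 3: place 168 GB, 28 GB left
tape 6: place 430 GB, 370 GB left
tape 1: place 84 GB, 72 GB left
tape 7: place 528 GB, 272 GB left
tape 7: place 102 GB, 170 GB left
tape 8: place 585 GB, 215 GB left
Final tapes: [430,214,84] [201,459,109] [442,162,168] [566,231] [440,210,98] [430] [528,102] [585].

8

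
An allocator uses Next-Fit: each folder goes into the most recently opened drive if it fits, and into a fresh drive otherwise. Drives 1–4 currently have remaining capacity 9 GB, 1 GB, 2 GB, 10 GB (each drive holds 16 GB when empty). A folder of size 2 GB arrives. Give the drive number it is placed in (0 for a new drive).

4

Next-Fit only looks at drive 4, which has 10 GB free.
2 GB fits there.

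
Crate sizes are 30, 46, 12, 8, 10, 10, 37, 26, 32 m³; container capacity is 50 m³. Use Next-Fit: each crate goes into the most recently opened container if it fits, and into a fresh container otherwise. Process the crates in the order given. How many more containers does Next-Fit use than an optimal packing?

Next-Fit: [30] [46] [12,8,10,10] [37] [26] [32] → 6 containers.
Total size 211 m³; any packing needs at least ⌈211/50⌉ = 5 containers.
An optimal packing achieves that bound: [46] [37,12] [32,10,8] [30,10] [26] → 5 containers.
Excess: 6 − 5 = 1.

1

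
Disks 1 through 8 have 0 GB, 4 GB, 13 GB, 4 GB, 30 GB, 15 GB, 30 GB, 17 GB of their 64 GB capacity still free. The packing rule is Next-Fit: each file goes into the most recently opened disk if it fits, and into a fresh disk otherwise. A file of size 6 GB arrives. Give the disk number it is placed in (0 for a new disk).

Next-Fit only looks at disk 8, which has 17 GB free.
6 GB fits there.

8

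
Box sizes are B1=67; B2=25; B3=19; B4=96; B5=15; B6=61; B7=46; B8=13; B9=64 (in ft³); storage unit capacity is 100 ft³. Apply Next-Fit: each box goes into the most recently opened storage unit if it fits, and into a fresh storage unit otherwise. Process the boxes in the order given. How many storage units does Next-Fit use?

6

B1 (67 ft³) → storage unit 1 (remaining 33 ft³)
B2 (25 ft³) → storage unit 1 (remaining 8 ft³)
B3 (19 ft³) → storage unit 2 (remaining 81 ft³)
B4 (96 ft³) → storage unit 3 (remaining 4 ft³)
B5 (15 ft³) → storage unit 4 (remaining 85 ft³)
B6 (61 ft³) → storage unit 4 (remaining 24 ft³)
B7 (46 ft³) → storage unit 5 (remaining 54 ft³)
B8 (13 ft³) → storage unit 5 (remaining 41 ft³)
B9 (64 ft³) → storage unit 6 (remaining 36 ft³)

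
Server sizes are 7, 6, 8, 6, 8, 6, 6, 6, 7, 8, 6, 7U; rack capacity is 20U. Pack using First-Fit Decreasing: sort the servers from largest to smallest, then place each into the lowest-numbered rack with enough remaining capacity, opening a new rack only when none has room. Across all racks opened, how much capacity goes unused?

Sorted descending: 8, 8, 8, 7, 7, 7, 6, 6, 6, 6, 6, 6.
8U → rack 1 (remaining 12U)
8U → rack 1 (remaining 4U)
8U → rack 2 (remaining 12U)
7U → rack 2 (remaining 5U)
7U → rack 3 (remaining 13U)
7U → rack 3 (remaining 6U)
6U → rack 3 (remaining 0U)
6U → rack 4 (remaining 14U)
6U → rack 4 (remaining 8U)
6U → rack 4 (remaining 2U)
6U → rack 5 (remaining 14U)
6U → rack 5 (remaining 8U)
5 racks × 20U = 100U; used 81U; unused 19U.

19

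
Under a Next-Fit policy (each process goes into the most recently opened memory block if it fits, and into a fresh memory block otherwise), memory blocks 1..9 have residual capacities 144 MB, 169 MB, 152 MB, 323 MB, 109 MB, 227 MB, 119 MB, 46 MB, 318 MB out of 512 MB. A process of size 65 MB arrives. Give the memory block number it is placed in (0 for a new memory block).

Next-Fit only looks at memory block 9, which has 318 MB free.
65 MB fits there.

9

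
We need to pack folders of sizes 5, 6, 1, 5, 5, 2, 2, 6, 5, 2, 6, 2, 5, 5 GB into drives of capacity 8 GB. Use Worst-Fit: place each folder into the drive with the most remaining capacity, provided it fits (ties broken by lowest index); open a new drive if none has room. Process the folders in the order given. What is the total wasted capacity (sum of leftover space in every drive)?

15

drive 1: place 5 GB, 3 GB left
drive 2: place 6 GB, 2 GB left
drive 1: place 1 GB, 2 GB left
drive 3: place 5 GB, 3 GB left
drive 4: place 5 GB, 3 GB left
drive 3: place 2 GB, 1 GB left
drive 4: place 2 GB, 1 GB left
drive 5: place 6 GB, 2 GB left
drive 6: place 5 GB, 3 GB left
drive 6: place 2 GB, 1 GB left
drive 7: place 6 GB, 2 GB left
drive 1: place 2 GB, 0 GB left
drive 8: place 5 GB, 3 GB left
drive 9: place 5 GB, 3 GB left
9 drives × 8 GB = 72 GB; used 57 GB; unused 15 GB.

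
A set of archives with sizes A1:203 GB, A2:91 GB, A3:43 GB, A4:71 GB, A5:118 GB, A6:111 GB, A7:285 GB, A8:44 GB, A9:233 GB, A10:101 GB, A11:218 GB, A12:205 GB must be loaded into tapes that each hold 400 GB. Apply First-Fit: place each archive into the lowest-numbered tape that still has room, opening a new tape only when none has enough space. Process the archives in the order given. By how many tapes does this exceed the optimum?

1

First-Fit: [203,91,43,44] [71,118,111] [285,101] [233] [218] [205] → 6 tapes.
Total size 1723 GB; any packing needs at least ⌈1723/400⌉ = 5 tapes.
An optimal packing achieves that bound: [285,111] [233,118,44] [218,101,71] [205,91,43] [203] → 5 tapes.
Excess: 6 − 5 = 1.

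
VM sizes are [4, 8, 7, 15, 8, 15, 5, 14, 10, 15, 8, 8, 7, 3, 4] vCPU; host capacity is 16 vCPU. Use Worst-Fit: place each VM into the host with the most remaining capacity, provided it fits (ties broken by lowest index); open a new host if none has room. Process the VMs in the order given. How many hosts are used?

9

host 1: place 4 vCPU, 12 vCPU left
host 1: place 8 vCPU, 4 vCPU left
host 2: place 7 vCPU, 9 vCPU left
host 3: place 15 vCPU, 1 vCPU left
host 2: place 8 vCPU, 1 vCPU left
host 4: place 15 vCPU, 1 vCPU left
host 5: place 5 vCPU, 11 vCPU left
host 6: place 14 vCPU, 2 vCPU left
host 5: place 10 vCPU, 1 vCPU left
host 7: place 15 vCPU, 1 vCPU left
host 8: place 8 vCPU, 8 vCPU left
host 8: place 8 vCPU, 0 vCPU left
host 9: place 7 vCPU, 9 vCPU left
host 9: place 3 vCPU, 6 vCPU left
host 9: place 4 vCPU, 2 vCPU left
Final hosts: [4,8] [7,8] [15] [15] [5,10] [14] [15] [8,8] [7,3,4].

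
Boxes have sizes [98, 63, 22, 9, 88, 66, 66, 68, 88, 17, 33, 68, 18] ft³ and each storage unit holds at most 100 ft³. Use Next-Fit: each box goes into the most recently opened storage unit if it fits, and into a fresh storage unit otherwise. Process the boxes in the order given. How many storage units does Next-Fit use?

storage unit 1: place 98 ft³, 2 ft³ left
storage unit 2: place 63 ft³, 37 ft³ left
storage unit 2: place 22 ft³, 15 ft³ left
storage unit 2: place 9 ft³, 6 ft³ left
storage unit 3: place 88 ft³, 12 ft³ left
storage unit 4: place 66 ft³, 34 ft³ left
storage unit 5: place 66 ft³, 34 ft³ left
storage unit 6: place 68 ft³, 32 ft³ left
storage unit 7: place 88 ft³, 12 ft³ left
storage unit 8: place 17 ft³, 83 ft³ left
storage unit 8: place 33 ft³, 50 ft³ left
storage unit 9: place 68 ft³, 32 ft³ left
storage unit 9: place 18 ft³, 14 ft³ left
Final storage units: [98] [63,22,9] [88] [66] [66] [68] [88] [17,33] [68,18].

9 storage units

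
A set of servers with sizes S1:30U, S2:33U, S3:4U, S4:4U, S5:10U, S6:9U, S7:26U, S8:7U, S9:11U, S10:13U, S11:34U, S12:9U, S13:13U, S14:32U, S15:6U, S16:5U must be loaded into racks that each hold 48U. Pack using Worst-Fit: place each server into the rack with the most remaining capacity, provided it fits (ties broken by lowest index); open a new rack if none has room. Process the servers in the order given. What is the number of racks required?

6 racks

S1 (30U) → rack 1 (remaining 18U)
S2 (33U) → rack 2 (remaining 15U)
S3 (4U) → rack 1 (remaining 14U)
S4 (4U) → rack 2 (remaining 11U)
S5 (10U) → rack 1 (remaining 4U)
S6 (9U) → rack 2 (remaining 2U)
S7 (26U) → rack 3 (remaining 22U)
S8 (7U) → rack 3 (remaining 15U)
S9 (11U) → rack 3 (remaining 4U)
S10 (13U) → rack 4 (remaining 35U)
S11 (34U) → rack 4 (remaining 1U)
S12 (9U) → rack 5 (remaining 39U)
S13 (13U) → rack 5 (remaining 26U)
S14 (32U) → rack 6 (remaining 16U)
S15 (6U) → rack 5 (remaining 20U)
S16 (5U) → rack 5 (remaining 15U)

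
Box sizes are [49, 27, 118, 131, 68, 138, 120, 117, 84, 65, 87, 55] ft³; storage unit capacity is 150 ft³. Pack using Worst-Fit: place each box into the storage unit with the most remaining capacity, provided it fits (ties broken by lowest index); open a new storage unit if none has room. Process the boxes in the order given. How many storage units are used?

8

storage unit 1: place 49 ft³, 101 ft³ left
storage unit 1: place 27 ft³, 74 ft³ left
storage unit 2: place 118 ft³, 32 ft³ left
storage unit 3: place 131 ft³, 19 ft³ left
storage unit 1: place 68 ft³, 6 ft³ left
storage unit 4: place 138 ft³, 12 ft³ left
storage unit 5: place 120 ft³, 30 ft³ left
storage unit 6: place 117 ft³, 33 ft³ left
storage unit 7: place 84 ft³, 66 ft³ left
storage unit 7: place 65 ft³, 1 ft³ left
storage unit 8: place 87 ft³, 63 ft³ left
storage unit 8: place 55 ft³, 8 ft³ left
Final storage units: [49,27,68] [118] [131] [138] [120] [117] [84,65] [87,55].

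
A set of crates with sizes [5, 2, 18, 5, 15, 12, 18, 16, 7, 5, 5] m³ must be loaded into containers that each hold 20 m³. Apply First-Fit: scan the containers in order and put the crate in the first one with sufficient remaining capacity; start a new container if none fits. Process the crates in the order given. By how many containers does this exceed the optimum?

First-Fit: [5,2,5,7] [18] [15,5] [12,5] [18] [16] → 6 containers.
Total size 108 m³; any packing needs at least ⌈108/20⌉ = 6 containers.
So 6 is already optimal.

0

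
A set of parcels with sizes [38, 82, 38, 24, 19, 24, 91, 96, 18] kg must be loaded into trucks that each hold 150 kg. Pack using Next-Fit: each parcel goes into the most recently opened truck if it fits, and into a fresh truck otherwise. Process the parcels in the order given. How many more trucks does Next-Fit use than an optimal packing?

1

Next-Fit: [38,82] [38,24,19,24] [91] [96,18] → 4 trucks.
Total size 430 kg; any packing needs at least ⌈430/150⌉ = 3 trucks.
An optimal packing achieves that bound: [96,38] [91,38,19] [82,24,24,18] → 3 trucks.
Excess: 4 − 3 = 1.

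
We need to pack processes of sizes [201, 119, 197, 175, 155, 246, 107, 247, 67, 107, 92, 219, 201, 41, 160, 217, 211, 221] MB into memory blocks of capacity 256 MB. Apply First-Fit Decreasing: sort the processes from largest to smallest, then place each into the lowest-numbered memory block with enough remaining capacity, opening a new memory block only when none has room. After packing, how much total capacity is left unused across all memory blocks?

601

Sorted descending: 247, 246, 221, 219, 217, 211, 201, 201, 197, 175, 160, 155, 119, 107, 107, 92, 67, 41.
memory block 1: place 247 MB, 9 MB left
memory block 2: place 246 MB, 10 MB left
memory block 3: place 221 MB, 35 MB left
memory block 4: place 219 MB, 37 MB left
memory block 5: place 217 MB, 39 MB left
memory block 6: place 211 MB, 45 MB left
memory block 7: place 201 MB, 55 MB left
memory block 8: place 201 MB, 55 MB left
memory block 9: place 197 MB, 59 MB left
memory block 10: place 175 MB, 81 MB left
memory block 11: place 160 MB, 96 MB left
memory block 12: place 155 MB, 101 MB left
memory block 13: place 119 MB, 137 MB left
memory block 13: place 107 MB, 30 MB left
memory block 14: place 107 MB, 149 MB left
memory block 11: place 92 MB, 4 MB left
memory block 10: place 67 MB, 14 MB left
memory block 6: place 41 MB, 4 MB left
14 memory blocks × 256 MB = 3584 MB; used 2983 MB; unused 601 MB.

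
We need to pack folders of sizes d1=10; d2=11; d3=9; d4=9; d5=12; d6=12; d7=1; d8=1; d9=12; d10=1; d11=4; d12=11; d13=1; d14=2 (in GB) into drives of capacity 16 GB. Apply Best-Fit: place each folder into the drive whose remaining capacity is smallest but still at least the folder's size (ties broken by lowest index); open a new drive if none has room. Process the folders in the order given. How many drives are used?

d1 (10 GB) → drive 1 (remaining 6 GB)
d2 (11 GB) → drive 2 (remaining 5 GB)
d3 (9 GB) → drive 3 (remaining 7 GB)
d4 (9 GB) → drive 4 (remaining 7 GB)
d5 (12 GB) → drive 5 (remaining 4 GB)
d6 (12 GB) → drive 6 (remaining 4 GB)
d7 (1 GB) → drive 5 (remaining 3 GB)
d8 (1 GB) → drive 5 (remaining 2 GB)
d9 (12 GB) → drive 7 (remaining 4 GB)
d10 (1 GB) → drive 5 (remaining 1 GB)
d11 (4 GB) → drive 6 (remaining 0 GB)
d12 (11 GB) → drive 8 (remaining 5 GB)
d13 (1 GB) → drive 5 (remaining 0 GB)
d14 (2 GB) → drive 7 (remaining 2 GB)
Final drives: [10] [11] [9] [9] [12,1,1,1,1] [12,4] [12,2] [11].

8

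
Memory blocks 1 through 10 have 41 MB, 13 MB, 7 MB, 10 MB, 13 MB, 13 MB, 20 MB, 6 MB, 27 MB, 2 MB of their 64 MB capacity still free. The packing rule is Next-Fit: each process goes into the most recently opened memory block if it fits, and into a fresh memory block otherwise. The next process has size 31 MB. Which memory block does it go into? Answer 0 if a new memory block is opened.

0

Next-Fit only looks at memory block 10, which has 2 MB free.
31 MB does not fit, so a new memory block is opened.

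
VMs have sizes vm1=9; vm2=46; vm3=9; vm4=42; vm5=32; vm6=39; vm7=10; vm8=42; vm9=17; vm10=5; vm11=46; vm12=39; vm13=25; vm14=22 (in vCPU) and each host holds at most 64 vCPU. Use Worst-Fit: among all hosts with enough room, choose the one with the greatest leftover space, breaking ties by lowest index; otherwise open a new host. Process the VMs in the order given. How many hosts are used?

vm1 (9 vCPU) → host 1 (remaining 55 vCPU)
vm2 (46 vCPU) → host 1 (remaining 9 vCPU)
vm3 (9 vCPU) → host 1 (remaining 0 vCPU)
vm4 (42 vCPU) → host 2 (remaining 22 vCPU)
vm5 (32 vCPU) → host 3 (remaining 32 vCPU)
vm6 (39 vCPU) → host 4 (remaining 25 vCPU)
vm7 (10 vCPU) → host 3 (remaining 22 vCPU)
vm8 (42 vCPU) → host 5 (remaining 22 vCPU)
vm9 (17 vCPU) → host 4 (remaining 8 vCPU)
vm10 (5 vCPU) → host 2 (remaining 17 vCPU)
vm11 (46 vCPU) → host 6 (remaining 18 vCPU)
vm12 (39 vCPU) → host 7 (remaining 25 vCPU)
vm13 (25 vCPU) → host 7 (remaining 0 vCPU)
vm14 (22 vCPU) → host 3 (remaining 0 vCPU)
Final hosts: [9,46,9] [42,5] [32,10,22] [39,17] [42] [46] [39,25].

7 hosts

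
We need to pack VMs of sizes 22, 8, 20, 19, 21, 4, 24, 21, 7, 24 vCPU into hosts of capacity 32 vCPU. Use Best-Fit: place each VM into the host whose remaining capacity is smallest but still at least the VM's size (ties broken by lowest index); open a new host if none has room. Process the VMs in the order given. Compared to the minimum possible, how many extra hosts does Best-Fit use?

Best-Fit: [22,8] [20] [19] [21,4,7] [24] [21] [24] → 7 hosts.
7 VMs exceed 16 vCPU (half the capacity), and no two of those can share a host, so at least 7 hosts are needed.
So 7 is already optimal.

0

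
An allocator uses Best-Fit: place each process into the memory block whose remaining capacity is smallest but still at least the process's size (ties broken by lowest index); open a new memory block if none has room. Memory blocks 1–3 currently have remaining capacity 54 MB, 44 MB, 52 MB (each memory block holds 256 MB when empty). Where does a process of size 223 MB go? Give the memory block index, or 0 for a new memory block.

No memory block has ≥ 223 MB free, so a new memory block is opened.

0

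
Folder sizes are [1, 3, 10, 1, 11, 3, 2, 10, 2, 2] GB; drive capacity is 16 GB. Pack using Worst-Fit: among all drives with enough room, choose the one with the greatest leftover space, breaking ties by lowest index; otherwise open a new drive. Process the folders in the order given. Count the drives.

3

Put 1 GB in drive 1; 15 GB remain.
Put 3 GB in drive 1; 12 GB remain.
Put 10 GB in drive 1; 2 GB remain.
Put 1 GB in drive 1; 1 GB remain.
Put 11 GB in drive 2; 5 GB remain.
Put 3 GB in drive 2; 2 GB remain.
Put 2 GB in drive 2; 0 GB remain.
Put 10 GB in drive 3; 6 GB remain.
Put 2 GB in drive 3; 4 GB remain.
Put 2 GB in drive 3; 2 GB remain.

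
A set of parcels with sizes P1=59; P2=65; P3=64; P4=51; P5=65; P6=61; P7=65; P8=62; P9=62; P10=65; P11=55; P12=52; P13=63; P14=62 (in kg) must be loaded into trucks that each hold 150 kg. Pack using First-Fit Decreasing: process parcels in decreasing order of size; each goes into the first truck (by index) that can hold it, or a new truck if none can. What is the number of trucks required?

7

Sorted descending: 65, 65, 65, 65, 64, 63, 62, 62, 62, 61, 59, 55, 52, 51.
truck 1: place 65 kg, 85 kg left
truck 1: place 65 kg, 20 kg left
truck 2: place 65 kg, 85 kg left
truck 2: place 65 kg, 20 kg left
truck 3: place 64 kg, 86 kg left
truck 3: place 63 kg, 23 kg left
truck 4: place 62 kg, 88 kg left
truck 4: place 62 kg, 26 kg left
truck 5: place 62 kg, 88 kg left
truck 5: place 61 kg, 27 kg left
truck 6: place 59 kg, 91 kg left
truck 6: place 55 kg, 36 kg left
truck 7: place 52 kg, 98 kg left
truck 7: place 51 kg, 47 kg left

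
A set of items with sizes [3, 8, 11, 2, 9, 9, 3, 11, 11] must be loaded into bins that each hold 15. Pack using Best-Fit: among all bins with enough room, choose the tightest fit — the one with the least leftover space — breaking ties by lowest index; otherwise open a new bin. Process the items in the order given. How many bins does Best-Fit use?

3 → bin 1 (remaining 12)
8 → bin 1 (remaining 4)
11 → bin 2 (remaining 4)
2 → bin 1 (remaining 2)
9 → bin 3 (remaining 6)
9 → bin 4 (remaining 6)
3 → bin 2 (remaining 1)
11 → bin 5 (remaining 4)
11 → bin 6 (remaining 4)
Final bins: [3,8,2] [11,3] [9] [9] [11] [11].

6 bins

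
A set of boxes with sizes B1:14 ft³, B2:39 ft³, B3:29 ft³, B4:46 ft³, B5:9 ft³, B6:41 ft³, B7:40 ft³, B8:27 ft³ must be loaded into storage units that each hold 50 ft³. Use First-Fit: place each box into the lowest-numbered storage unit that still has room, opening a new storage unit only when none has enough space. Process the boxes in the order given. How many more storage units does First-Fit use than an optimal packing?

First-Fit: [14,29] [39,9] [46] [41] [40] [27] → 6 storage units.
6 boxes exceed 25 ft³ (half the capacity), and no two of those can share a storage unit, so at least 6 storage units are needed.
So 6 is already optimal.

0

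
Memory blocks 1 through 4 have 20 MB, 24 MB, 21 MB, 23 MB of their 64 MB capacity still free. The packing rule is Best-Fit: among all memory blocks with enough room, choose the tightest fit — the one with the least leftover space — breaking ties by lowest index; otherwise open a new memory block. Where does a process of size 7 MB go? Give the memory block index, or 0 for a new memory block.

Memory blocks with room: memory block 1 (20 MB), memory block 2 (24 MB), memory block 3 (21 MB), memory block 4 (23 MB).
Tightest fit is memory block 1 with 20 MB free.

1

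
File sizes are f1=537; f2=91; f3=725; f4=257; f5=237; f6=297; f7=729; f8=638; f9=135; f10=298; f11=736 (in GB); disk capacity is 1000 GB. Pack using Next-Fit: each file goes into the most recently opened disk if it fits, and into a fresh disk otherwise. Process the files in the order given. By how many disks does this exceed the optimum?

2

Next-Fit: [537,91] [725,257] [237,297] [729] [638,135] [298] [736] → 7 disks.
Total size 4680 GB; any packing needs at least ⌈4680/1000⌉ = 5 disks.
An optimal packing achieves that bound: [736,257] [729,237] [725,135,91] [638,298] [537,297] → 5 disks.
Excess: 7 − 5 = 2.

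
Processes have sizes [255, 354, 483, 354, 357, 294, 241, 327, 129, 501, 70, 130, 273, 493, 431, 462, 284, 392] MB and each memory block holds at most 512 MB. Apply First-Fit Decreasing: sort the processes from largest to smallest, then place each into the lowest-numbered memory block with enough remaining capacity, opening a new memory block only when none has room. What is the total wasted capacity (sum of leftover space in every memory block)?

Sorted descending: 501, 493, 483, 462, 431, 392, 357, 354, 354, 327, 294, 284, 273, 255, 241, 130, 129, 70.
Put 501 MB in memory block 1; 11 MB remain.
Put 493 MB in memory block 2; 19 MB remain.
Put 483 MB in memory block 3; 29 MB remain.
Put 462 MB in memory block 4; 50 MB remain.
Put 431 MB in memory block 5; 81 MB remain.
Put 392 MB in memory block 6; 120 MB remain.
Put 357 MB in memory block 7; 155 MB remain.
Put 354 MB in memory block 8; 158 MB remain.
Put 354 MB in memory block 9; 158 MB remain.
Put 327 MB in memory block 10; 185 MB remain.
Put 294 MB in memory block 11; 218 MB remain.
Put 284 MB in memory block 12; 228 MB remain.
Put 273 MB in memory block 13; 239 MB remain.
Put 255 MB in memory block 14; 257 MB remain.
Put 241 MB in memory block 14; 16 MB remain.
Put 130 MB in memory block 7; 25 MB remain.
Put 129 MB in memory block 8; 29 MB remain.
Put 70 MB in memory block 5; 11 MB remain.
14 memory blocks × 512 MB = 7168 MB; used 5830 MB; unused 1338 MB.

1338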